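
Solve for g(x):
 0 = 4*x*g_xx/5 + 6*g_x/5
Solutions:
 g(x) = C1 + C2/sqrt(x)


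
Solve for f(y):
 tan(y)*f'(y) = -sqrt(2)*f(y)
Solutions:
 f(y) = C1/sin(y)^(sqrt(2))


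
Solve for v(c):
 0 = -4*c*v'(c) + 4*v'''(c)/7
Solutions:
 v(c) = C1 + Integral(C2*airyai(7^(1/3)*c) + C3*airybi(7^(1/3)*c), c)


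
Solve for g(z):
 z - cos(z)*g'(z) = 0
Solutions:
 g(z) = C1 + Integral(z/cos(z), z)


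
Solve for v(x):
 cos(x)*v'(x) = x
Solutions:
 v(x) = C1 + Integral(x/cos(x), x)


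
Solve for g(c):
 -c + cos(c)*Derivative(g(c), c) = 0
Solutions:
 g(c) = C1 + Integral(c/cos(c), c)


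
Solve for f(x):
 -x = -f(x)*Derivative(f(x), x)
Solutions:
 f(x) = -sqrt(C1 + x^2)
 f(x) = sqrt(C1 + x^2)


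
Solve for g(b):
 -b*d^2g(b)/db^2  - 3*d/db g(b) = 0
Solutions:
 g(b) = C1 + C2/b^2


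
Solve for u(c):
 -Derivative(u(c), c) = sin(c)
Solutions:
 u(c) = C1 + cos(c)


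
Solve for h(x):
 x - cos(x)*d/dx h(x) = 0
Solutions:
 h(x) = C1 + Integral(x/cos(x), x)


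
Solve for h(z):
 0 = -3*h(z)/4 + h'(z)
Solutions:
 h(z) = C1*exp(3*z/4)


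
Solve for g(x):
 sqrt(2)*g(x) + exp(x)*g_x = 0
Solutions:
 g(x) = C1*exp(sqrt(2)*exp(-x))


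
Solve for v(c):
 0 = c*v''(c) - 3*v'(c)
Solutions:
 v(c) = C1 + C2*c^4


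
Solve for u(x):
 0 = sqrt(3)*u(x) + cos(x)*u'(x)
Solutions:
 u(x) = C1*(sin(x) - 1)^(sqrt(3)/2)/(sin(x) + 1)^(sqrt(3)/2)


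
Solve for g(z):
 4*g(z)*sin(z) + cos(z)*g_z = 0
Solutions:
 g(z) = C1*cos(z)^4


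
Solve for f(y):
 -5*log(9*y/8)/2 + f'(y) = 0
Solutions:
 f(y) = C1 + 5*y*log(y)/2 - 15*y*log(2)/2 - 5*y/2 + 5*y*log(3)


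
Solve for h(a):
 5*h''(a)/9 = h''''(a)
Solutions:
 h(a) = C1 + C2*a + C3*exp(-sqrt(5)*a/3) + C4*exp(sqrt(5)*a/3)


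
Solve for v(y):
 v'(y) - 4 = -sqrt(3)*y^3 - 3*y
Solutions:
 v(y) = C1 - sqrt(3)*y^4/4 - 3*y^2/2 + 4*y


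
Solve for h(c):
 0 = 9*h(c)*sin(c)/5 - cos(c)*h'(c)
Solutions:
 h(c) = C1/cos(c)^(9/5)


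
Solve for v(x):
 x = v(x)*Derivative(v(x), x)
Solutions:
 v(x) = -sqrt(C1 + x^2)
 v(x) = sqrt(C1 + x^2)


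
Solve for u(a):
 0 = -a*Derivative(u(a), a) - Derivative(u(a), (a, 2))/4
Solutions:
 u(a) = C1 + C2*erf(sqrt(2)*a)


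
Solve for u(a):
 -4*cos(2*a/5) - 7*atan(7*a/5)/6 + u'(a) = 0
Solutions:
 u(a) = C1 + 7*a*atan(7*a/5)/6 - 5*log(49*a^2 + 25)/12 + 10*sin(2*a/5)


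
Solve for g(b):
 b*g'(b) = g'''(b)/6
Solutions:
 g(b) = C1 + Integral(C2*airyai(6^(1/3)*b) + C3*airybi(6^(1/3)*b), b)


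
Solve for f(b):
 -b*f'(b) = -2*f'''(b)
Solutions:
 f(b) = C1 + Integral(C2*airyai(2^(2/3)*b/2) + C3*airybi(2^(2/3)*b/2), b)


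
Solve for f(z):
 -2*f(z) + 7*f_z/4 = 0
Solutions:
 f(z) = C1*exp(8*z/7)


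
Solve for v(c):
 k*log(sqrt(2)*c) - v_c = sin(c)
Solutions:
 v(c) = C1 + c*k*(log(c) - 1) + c*k*log(2)/2 + cos(c)


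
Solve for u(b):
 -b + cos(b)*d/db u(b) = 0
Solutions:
 u(b) = C1 + Integral(b/cos(b), b)


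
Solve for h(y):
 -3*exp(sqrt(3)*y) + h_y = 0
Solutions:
 h(y) = C1 + sqrt(3)*exp(sqrt(3)*y)


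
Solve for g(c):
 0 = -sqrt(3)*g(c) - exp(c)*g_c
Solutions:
 g(c) = C1*exp(sqrt(3)*exp(-c))


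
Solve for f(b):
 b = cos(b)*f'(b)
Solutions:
 f(b) = C1 + Integral(b/cos(b), b)


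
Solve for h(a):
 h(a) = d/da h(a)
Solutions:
 h(a) = C1*exp(a)


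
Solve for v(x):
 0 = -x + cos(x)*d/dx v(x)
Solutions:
 v(x) = C1 + Integral(x/cos(x), x)


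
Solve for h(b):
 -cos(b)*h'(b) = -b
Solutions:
 h(b) = C1 + Integral(b/cos(b), b)


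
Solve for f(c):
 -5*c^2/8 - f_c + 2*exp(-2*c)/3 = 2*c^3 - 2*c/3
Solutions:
 f(c) = C1 - c^4/2 - 5*c^3/24 + c^2/3 - exp(-2*c)/3


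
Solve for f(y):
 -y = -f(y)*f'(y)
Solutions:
 f(y) = -sqrt(C1 + y^2)
 f(y) = sqrt(C1 + y^2)


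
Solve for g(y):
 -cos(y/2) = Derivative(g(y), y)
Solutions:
 g(y) = C1 - 2*sin(y/2)


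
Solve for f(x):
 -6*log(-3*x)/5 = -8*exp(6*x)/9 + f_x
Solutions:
 f(x) = C1 - 6*x*log(-x)/5 + 6*x*(1 - log(3))/5 + 4*exp(6*x)/27


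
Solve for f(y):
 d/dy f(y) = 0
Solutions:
 f(y) = C1


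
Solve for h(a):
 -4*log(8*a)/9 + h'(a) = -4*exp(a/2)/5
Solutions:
 h(a) = C1 + 4*a*log(a)/9 + 4*a*(-1 + 3*log(2))/9 - 8*exp(a/2)/5


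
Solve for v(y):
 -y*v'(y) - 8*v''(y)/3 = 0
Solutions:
 v(y) = C1 + C2*erf(sqrt(3)*y/4)


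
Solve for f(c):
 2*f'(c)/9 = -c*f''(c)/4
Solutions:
 f(c) = C1 + C2*c^(1/9)


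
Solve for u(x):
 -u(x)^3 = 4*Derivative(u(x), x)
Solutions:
 u(x) = -sqrt(2)*sqrt(-1/(C1 - x))
 u(x) = sqrt(2)*sqrt(-1/(C1 - x))


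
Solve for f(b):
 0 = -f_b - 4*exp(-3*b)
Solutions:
 f(b) = C1 + 4*exp(-3*b)/3


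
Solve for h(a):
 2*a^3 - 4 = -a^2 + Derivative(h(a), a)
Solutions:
 h(a) = C1 + a^4/2 + a^3/3 - 4*a


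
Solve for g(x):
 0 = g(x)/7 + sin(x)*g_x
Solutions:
 g(x) = C1*(cos(x) + 1)^(1/14)/(cos(x) - 1)^(1/14)


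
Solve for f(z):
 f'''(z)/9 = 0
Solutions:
 f(z) = C1 + C2*z + C3*z^2


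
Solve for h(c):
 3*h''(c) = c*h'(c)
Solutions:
 h(c) = C1 + C2*erfi(sqrt(6)*c/6)


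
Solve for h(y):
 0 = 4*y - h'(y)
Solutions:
 h(y) = C1 + 2*y^2


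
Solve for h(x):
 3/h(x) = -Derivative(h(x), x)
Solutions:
 h(x) = -sqrt(C1 - 6*x)
 h(x) = sqrt(C1 - 6*x)


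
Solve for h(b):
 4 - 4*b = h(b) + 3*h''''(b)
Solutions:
 h(b) = -4*b + (C1*sin(sqrt(2)*3^(3/4)*b/6) + C2*cos(sqrt(2)*3^(3/4)*b/6))*exp(-sqrt(2)*3^(3/4)*b/6) + (C3*sin(sqrt(2)*3^(3/4)*b/6) + C4*cos(sqrt(2)*3^(3/4)*b/6))*exp(sqrt(2)*3^(3/4)*b/6) + 4


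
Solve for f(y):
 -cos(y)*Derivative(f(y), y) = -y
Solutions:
 f(y) = C1 + Integral(y/cos(y), y)


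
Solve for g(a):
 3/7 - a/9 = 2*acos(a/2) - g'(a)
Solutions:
 g(a) = C1 + a^2/18 + 2*a*acos(a/2) - 3*a/7 - 2*sqrt(4 - a^2)


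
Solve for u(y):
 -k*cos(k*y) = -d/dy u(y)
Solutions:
 u(y) = C1 + sin(k*y)


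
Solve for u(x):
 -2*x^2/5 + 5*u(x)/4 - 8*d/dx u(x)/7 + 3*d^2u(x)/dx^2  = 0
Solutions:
 u(x) = 8*x^2/25 + 512*x/875 + (C1*sin(sqrt(671)*x/42) + C2*cos(sqrt(671)*x/42))*exp(4*x/21) - 30656/30625


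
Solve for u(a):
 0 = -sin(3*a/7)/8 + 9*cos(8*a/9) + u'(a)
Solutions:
 u(a) = C1 - 81*sin(8*a/9)/8 - 7*cos(3*a/7)/24


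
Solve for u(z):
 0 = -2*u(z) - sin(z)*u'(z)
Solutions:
 u(z) = C1*(cos(z) + 1)/(cos(z) - 1)


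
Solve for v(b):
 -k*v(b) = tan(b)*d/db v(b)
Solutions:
 v(b) = C1*exp(-k*log(sin(b)))


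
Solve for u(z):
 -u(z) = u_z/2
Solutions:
 u(z) = C1*exp(-2*z)


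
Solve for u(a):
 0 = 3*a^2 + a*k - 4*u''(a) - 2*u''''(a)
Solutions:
 u(a) = C1 + C2*a + C3*sin(sqrt(2)*a) + C4*cos(sqrt(2)*a) + a^4/16 + a^3*k/24 - 3*a^2/8


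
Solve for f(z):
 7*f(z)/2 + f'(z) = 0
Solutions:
 f(z) = C1*exp(-7*z/2)


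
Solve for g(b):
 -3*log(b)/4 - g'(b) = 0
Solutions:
 g(b) = C1 - 3*b*log(b)/4 + 3*b/4


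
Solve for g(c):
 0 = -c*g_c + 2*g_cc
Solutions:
 g(c) = C1 + C2*erfi(c/2)


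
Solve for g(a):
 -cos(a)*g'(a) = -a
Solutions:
 g(a) = C1 + Integral(a/cos(a), a)


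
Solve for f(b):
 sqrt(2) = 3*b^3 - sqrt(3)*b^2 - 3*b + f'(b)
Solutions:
 f(b) = C1 - 3*b^4/4 + sqrt(3)*b^3/3 + 3*b^2/2 + sqrt(2)*b


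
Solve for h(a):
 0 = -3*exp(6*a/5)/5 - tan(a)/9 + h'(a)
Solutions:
 h(a) = C1 + exp(6*a/5)/2 - log(cos(a))/9


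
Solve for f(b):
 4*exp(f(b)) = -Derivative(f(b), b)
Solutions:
 f(b) = log(1/(C1 + 4*b))


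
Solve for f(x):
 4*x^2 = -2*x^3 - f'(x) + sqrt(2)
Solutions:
 f(x) = C1 - x^4/2 - 4*x^3/3 + sqrt(2)*x


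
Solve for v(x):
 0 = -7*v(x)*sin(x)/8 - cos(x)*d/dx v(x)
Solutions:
 v(x) = C1*cos(x)^(7/8)


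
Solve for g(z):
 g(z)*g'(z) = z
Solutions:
 g(z) = -sqrt(C1 + z^2)
 g(z) = sqrt(C1 + z^2)


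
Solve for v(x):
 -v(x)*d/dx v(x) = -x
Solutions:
 v(x) = -sqrt(C1 + x^2)
 v(x) = sqrt(C1 + x^2)


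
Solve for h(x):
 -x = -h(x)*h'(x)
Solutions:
 h(x) = -sqrt(C1 + x^2)
 h(x) = sqrt(C1 + x^2)


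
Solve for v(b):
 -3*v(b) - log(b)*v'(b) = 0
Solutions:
 v(b) = C1*exp(-3*li(b))


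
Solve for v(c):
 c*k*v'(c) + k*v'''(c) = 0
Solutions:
 v(c) = C1 + Integral(C2*airyai(-c) + C3*airybi(-c), c)


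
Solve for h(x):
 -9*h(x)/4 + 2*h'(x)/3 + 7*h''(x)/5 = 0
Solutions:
 h(x) = C1*exp(x*(-10 + sqrt(2935))/42) + C2*exp(-x*(10 + sqrt(2935))/42)


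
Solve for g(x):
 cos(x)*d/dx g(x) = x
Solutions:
 g(x) = C1 + Integral(x/cos(x), x)


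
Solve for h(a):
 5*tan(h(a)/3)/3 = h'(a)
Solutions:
 h(a) = -3*asin(C1*exp(5*a/9)) + 3*pi
 h(a) = 3*asin(C1*exp(5*a/9))


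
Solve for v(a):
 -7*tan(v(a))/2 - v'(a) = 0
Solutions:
 v(a) = pi - asin(C1*exp(-7*a/2))
 v(a) = asin(C1*exp(-7*a/2))


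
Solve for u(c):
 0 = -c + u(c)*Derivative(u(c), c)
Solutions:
 u(c) = -sqrt(C1 + c^2)
 u(c) = sqrt(C1 + c^2)


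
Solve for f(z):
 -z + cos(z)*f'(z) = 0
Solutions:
 f(z) = C1 + Integral(z/cos(z), z)


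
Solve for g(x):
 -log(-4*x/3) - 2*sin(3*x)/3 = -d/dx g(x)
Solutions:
 g(x) = C1 + x*log(-x) - x*log(3) - x + 2*x*log(2) - 2*cos(3*x)/9


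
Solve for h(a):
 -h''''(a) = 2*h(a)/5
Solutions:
 h(a) = (C1*sin(10^(3/4)*a/10) + C2*cos(10^(3/4)*a/10))*exp(-10^(3/4)*a/10) + (C3*sin(10^(3/4)*a/10) + C4*cos(10^(3/4)*a/10))*exp(10^(3/4)*a/10)


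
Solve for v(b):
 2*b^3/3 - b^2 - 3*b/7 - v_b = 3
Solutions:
 v(b) = C1 + b^4/6 - b^3/3 - 3*b^2/14 - 3*b


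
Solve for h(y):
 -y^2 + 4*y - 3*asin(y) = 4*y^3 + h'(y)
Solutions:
 h(y) = C1 - y^4 - y^3/3 + 2*y^2 - 3*y*asin(y) - 3*sqrt(1 - y^2)


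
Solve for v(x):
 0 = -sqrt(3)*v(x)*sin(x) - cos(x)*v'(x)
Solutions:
 v(x) = C1*cos(x)^(sqrt(3))


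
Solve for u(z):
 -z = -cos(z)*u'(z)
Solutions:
 u(z) = C1 + Integral(z/cos(z), z)


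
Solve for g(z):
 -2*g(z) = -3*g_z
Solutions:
 g(z) = C1*exp(2*z/3)


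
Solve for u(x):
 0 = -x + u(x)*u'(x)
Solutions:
 u(x) = -sqrt(C1 + x^2)
 u(x) = sqrt(C1 + x^2)


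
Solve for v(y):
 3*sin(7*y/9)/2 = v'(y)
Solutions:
 v(y) = C1 - 27*cos(7*y/9)/14


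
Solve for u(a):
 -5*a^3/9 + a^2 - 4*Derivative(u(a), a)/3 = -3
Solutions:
 u(a) = C1 - 5*a^4/48 + a^3/4 + 9*a/4


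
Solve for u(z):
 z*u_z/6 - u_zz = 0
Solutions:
 u(z) = C1 + C2*erfi(sqrt(3)*z/6)


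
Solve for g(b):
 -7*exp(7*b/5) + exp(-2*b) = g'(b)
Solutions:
 g(b) = C1 - 5*exp(7*b/5) - exp(-2*b)/2


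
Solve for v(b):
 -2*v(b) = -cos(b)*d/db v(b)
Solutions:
 v(b) = C1*(sin(b) + 1)/(sin(b) - 1)


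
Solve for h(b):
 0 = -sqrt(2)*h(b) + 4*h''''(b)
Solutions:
 h(b) = C1*exp(-2^(5/8)*b/2) + C2*exp(2^(5/8)*b/2) + C3*sin(2^(5/8)*b/2) + C4*cos(2^(5/8)*b/2)


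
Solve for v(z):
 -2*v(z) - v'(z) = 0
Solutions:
 v(z) = C1*exp(-2*z)


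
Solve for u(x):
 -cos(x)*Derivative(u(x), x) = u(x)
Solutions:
 u(x) = C1*sqrt(sin(x) - 1)/sqrt(sin(x) + 1)


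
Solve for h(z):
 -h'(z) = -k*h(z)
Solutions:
 h(z) = C1*exp(k*z)


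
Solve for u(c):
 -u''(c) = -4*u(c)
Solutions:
 u(c) = C1*exp(-2*c) + C2*exp(2*c)


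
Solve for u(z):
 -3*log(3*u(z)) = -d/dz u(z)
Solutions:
 -Integral(1/(log(_y) + log(3)), (_y, u(z)))/3 = C1 - z


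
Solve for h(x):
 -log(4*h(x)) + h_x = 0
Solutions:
 -Integral(1/(log(_y) + 2*log(2)), (_y, h(x))) = C1 - x


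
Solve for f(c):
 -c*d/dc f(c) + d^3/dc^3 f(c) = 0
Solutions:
 f(c) = C1 + Integral(C2*airyai(c) + C3*airybi(c), c)


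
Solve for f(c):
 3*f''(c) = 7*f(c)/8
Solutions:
 f(c) = C1*exp(-sqrt(42)*c/12) + C2*exp(sqrt(42)*c/12)


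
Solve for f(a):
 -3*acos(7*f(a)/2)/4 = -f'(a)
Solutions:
 Integral(1/acos(7*_y/2), (_y, f(a))) = C1 + 3*a/4


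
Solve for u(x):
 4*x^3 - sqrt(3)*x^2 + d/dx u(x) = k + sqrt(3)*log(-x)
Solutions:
 u(x) = C1 - x^4 + sqrt(3)*x^3/3 + x*(k - sqrt(3)) + sqrt(3)*x*log(-x)


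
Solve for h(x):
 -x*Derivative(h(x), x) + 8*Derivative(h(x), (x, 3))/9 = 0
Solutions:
 h(x) = C1 + Integral(C2*airyai(3^(2/3)*x/2) + C3*airybi(3^(2/3)*x/2), x)


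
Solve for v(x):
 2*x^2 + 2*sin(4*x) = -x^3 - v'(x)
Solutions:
 v(x) = C1 - x^4/4 - 2*x^3/3 + cos(4*x)/2


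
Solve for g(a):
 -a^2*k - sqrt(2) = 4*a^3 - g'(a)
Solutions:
 g(a) = C1 + a^4 + a^3*k/3 + sqrt(2)*a


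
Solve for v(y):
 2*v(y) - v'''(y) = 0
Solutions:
 v(y) = C3*exp(2^(1/3)*y) + (C1*sin(2^(1/3)*sqrt(3)*y/2) + C2*cos(2^(1/3)*sqrt(3)*y/2))*exp(-2^(1/3)*y/2)


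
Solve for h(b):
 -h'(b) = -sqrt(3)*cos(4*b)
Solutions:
 h(b) = C1 + sqrt(3)*sin(4*b)/4


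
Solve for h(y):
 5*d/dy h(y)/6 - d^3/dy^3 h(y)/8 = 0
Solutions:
 h(y) = C1 + C2*exp(-2*sqrt(15)*y/3) + C3*exp(2*sqrt(15)*y/3)


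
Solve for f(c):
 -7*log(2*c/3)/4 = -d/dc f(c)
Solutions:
 f(c) = C1 + 7*c*log(c)/4 - 7*c*log(3)/4 - 7*c/4 + 7*c*log(2)/4


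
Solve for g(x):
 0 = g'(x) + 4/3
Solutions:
 g(x) = C1 - 4*x/3


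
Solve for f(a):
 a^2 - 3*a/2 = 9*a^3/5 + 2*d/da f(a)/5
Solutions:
 f(a) = C1 - 9*a^4/8 + 5*a^3/6 - 15*a^2/8


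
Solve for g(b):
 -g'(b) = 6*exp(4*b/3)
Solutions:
 g(b) = C1 - 9*exp(4*b/3)/2


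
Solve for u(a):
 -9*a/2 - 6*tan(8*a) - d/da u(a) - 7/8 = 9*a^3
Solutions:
 u(a) = C1 - 9*a^4/4 - 9*a^2/4 - 7*a/8 + 3*log(cos(8*a))/4


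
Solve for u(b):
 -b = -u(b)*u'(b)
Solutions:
 u(b) = -sqrt(C1 + b^2)
 u(b) = sqrt(C1 + b^2)


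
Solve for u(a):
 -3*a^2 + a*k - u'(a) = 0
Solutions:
 u(a) = C1 - a^3 + a^2*k/2


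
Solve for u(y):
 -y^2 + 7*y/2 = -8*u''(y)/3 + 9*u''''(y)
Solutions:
 u(y) = C1 + C2*y + C3*exp(-2*sqrt(6)*y/9) + C4*exp(2*sqrt(6)*y/9) + y^4/32 - 7*y^3/32 + 81*y^2/64


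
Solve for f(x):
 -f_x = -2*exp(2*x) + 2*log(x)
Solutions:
 f(x) = C1 - 2*x*log(x) + 2*x + exp(2*x)


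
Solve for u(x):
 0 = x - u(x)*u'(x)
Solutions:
 u(x) = -sqrt(C1 + x^2)
 u(x) = sqrt(C1 + x^2)


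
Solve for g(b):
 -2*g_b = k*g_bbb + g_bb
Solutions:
 g(b) = C1 + C2*exp(b*(sqrt(1 - 8*k) - 1)/(2*k)) + C3*exp(-b*(sqrt(1 - 8*k) + 1)/(2*k))


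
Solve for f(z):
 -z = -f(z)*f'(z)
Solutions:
 f(z) = -sqrt(C1 + z^2)
 f(z) = sqrt(C1 + z^2)


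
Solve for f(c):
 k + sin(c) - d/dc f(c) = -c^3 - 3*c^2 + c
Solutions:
 f(c) = C1 + c^4/4 + c^3 - c^2/2 + c*k - cos(c)


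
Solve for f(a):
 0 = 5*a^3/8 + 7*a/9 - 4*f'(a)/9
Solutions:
 f(a) = C1 + 45*a^4/128 + 7*a^2/8


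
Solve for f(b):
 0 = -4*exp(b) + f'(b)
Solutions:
 f(b) = C1 + 4*exp(b)


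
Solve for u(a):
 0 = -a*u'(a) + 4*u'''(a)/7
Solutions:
 u(a) = C1 + Integral(C2*airyai(14^(1/3)*a/2) + C3*airybi(14^(1/3)*a/2), a)


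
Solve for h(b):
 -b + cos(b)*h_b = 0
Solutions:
 h(b) = C1 + Integral(b/cos(b), b)


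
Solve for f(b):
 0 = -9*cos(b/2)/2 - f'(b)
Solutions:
 f(b) = C1 - 9*sin(b/2)


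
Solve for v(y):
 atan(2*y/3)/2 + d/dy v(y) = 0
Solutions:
 v(y) = C1 - y*atan(2*y/3)/2 + 3*log(4*y^2 + 9)/8


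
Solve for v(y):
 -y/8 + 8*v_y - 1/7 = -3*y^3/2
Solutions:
 v(y) = C1 - 3*y^4/64 + y^2/128 + y/56


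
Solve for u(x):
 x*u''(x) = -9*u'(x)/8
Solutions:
 u(x) = C1 + C2/x^(1/8)


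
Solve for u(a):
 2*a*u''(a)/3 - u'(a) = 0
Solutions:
 u(a) = C1 + C2*a^(5/2)


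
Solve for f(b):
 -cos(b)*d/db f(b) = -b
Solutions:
 f(b) = C1 + Integral(b/cos(b), b)


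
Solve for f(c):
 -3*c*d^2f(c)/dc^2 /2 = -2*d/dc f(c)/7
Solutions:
 f(c) = C1 + C2*c^(25/21)


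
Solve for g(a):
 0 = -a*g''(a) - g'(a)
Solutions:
 g(a) = C1 + C2*log(a)


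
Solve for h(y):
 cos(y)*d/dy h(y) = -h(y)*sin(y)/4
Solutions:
 h(y) = C1*cos(y)^(1/4)


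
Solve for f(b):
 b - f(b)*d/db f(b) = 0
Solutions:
 f(b) = -sqrt(C1 + b^2)
 f(b) = sqrt(C1 + b^2)


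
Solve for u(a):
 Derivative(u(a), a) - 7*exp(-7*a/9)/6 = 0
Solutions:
 u(a) = C1 - 3*exp(-7*a/9)/2


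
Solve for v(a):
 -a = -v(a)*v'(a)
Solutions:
 v(a) = -sqrt(C1 + a^2)
 v(a) = sqrt(C1 + a^2)


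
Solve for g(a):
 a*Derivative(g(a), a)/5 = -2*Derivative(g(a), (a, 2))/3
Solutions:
 g(a) = C1 + C2*erf(sqrt(15)*a/10)


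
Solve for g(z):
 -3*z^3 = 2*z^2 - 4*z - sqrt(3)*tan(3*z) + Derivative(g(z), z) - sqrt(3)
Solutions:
 g(z) = C1 - 3*z^4/4 - 2*z^3/3 + 2*z^2 + sqrt(3)*z - sqrt(3)*log(cos(3*z))/3


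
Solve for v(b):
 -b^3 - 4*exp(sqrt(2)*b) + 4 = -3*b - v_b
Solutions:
 v(b) = C1 + b^4/4 - 3*b^2/2 - 4*b + 2*sqrt(2)*exp(sqrt(2)*b)


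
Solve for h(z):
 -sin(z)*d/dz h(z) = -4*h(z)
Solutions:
 h(z) = C1*(cos(z)^2 - 2*cos(z) + 1)/(cos(z)^2 + 2*cos(z) + 1)


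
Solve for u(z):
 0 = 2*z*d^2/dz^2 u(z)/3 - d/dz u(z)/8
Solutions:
 u(z) = C1 + C2*z^(19/16)


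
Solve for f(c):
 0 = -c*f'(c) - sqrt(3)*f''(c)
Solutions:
 f(c) = C1 + C2*erf(sqrt(2)*3^(3/4)*c/6)


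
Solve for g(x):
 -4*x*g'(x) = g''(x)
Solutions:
 g(x) = C1 + C2*erf(sqrt(2)*x)


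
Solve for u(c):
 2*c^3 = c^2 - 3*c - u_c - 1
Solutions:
 u(c) = C1 - c^4/2 + c^3/3 - 3*c^2/2 - c


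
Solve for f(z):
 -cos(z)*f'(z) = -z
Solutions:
 f(z) = C1 + Integral(z/cos(z), z)


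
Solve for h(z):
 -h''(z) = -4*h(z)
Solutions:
 h(z) = C1*exp(-2*z) + C2*exp(2*z)


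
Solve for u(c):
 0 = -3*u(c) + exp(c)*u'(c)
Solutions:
 u(c) = C1*exp(-3*exp(-c))


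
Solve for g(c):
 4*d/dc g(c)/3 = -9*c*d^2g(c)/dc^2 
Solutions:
 g(c) = C1 + C2*c^(23/27)


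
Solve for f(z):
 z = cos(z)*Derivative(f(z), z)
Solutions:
 f(z) = C1 + Integral(z/cos(z), z)


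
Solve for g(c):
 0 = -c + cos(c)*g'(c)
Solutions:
 g(c) = C1 + Integral(c/cos(c), c)


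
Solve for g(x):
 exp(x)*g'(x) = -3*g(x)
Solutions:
 g(x) = C1*exp(3*exp(-x))


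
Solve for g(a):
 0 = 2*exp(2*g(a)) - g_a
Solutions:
 g(a) = log(-sqrt(-1/(C1 + 2*a))) - log(2)/2
 g(a) = log(-1/(C1 + 2*a))/2 - log(2)/2


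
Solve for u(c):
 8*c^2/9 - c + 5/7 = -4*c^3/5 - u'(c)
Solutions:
 u(c) = C1 - c^4/5 - 8*c^3/27 + c^2/2 - 5*c/7


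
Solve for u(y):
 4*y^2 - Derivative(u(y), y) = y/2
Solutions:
 u(y) = C1 + 4*y^3/3 - y^2/4


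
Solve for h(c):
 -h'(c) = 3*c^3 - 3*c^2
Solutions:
 h(c) = C1 - 3*c^4/4 + c^3


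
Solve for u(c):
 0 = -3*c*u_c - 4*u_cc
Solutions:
 u(c) = C1 + C2*erf(sqrt(6)*c/4)


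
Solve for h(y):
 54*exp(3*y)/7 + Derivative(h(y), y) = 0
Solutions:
 h(y) = C1 - 18*exp(3*y)/7


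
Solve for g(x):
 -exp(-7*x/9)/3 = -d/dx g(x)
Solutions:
 g(x) = C1 - 3*exp(-7*x/9)/7


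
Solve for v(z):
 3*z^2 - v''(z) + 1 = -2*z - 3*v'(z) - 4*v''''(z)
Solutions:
 v(z) = C1 + C4*exp(-z) - z^3/3 - 2*z^2/3 - 7*z/9 + (C2*sin(sqrt(2)*z/2) + C3*cos(sqrt(2)*z/2))*exp(z/2)


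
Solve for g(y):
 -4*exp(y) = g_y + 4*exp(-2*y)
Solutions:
 g(y) = C1 - 4*exp(y) + 2*exp(-2*y)


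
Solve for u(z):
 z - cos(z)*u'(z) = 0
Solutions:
 u(z) = C1 + Integral(z/cos(z), z)


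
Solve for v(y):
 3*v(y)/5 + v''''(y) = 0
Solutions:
 v(y) = (C1*sin(sqrt(2)*3^(1/4)*5^(3/4)*y/10) + C2*cos(sqrt(2)*3^(1/4)*5^(3/4)*y/10))*exp(-sqrt(2)*3^(1/4)*5^(3/4)*y/10) + (C3*sin(sqrt(2)*3^(1/4)*5^(3/4)*y/10) + C4*cos(sqrt(2)*3^(1/4)*5^(3/4)*y/10))*exp(sqrt(2)*3^(1/4)*5^(3/4)*y/10)


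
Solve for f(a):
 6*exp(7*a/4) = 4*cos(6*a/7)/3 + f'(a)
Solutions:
 f(a) = C1 + 24*exp(7*a/4)/7 - 14*sin(6*a/7)/9


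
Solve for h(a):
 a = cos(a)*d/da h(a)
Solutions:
 h(a) = C1 + Integral(a/cos(a), a)


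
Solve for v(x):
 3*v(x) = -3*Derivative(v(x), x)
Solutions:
 v(x) = C1*exp(-x)


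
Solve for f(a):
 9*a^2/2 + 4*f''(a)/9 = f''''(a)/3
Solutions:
 f(a) = C1 + C2*a + C3*exp(-2*sqrt(3)*a/3) + C4*exp(2*sqrt(3)*a/3) - 27*a^4/32 - 243*a^2/32


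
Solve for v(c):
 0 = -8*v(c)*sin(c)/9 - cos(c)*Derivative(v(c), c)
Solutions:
 v(c) = C1*cos(c)^(8/9)


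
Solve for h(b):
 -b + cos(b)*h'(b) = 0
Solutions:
 h(b) = C1 + Integral(b/cos(b), b)


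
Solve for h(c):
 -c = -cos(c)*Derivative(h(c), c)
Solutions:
 h(c) = C1 + Integral(c/cos(c), c)


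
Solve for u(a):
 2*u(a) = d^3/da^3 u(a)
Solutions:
 u(a) = C3*exp(2^(1/3)*a) + (C1*sin(2^(1/3)*sqrt(3)*a/2) + C2*cos(2^(1/3)*sqrt(3)*a/2))*exp(-2^(1/3)*a/2)


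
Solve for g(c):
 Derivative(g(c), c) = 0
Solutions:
 g(c) = C1


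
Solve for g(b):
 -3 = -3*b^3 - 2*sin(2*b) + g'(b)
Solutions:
 g(b) = C1 + 3*b^4/4 - 3*b - cos(2*b)


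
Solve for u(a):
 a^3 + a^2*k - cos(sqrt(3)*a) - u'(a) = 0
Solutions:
 u(a) = C1 + a^4/4 + a^3*k/3 - sqrt(3)*sin(sqrt(3)*a)/3


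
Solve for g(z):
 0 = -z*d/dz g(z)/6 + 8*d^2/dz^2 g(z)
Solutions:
 g(z) = C1 + C2*erfi(sqrt(6)*z/24)


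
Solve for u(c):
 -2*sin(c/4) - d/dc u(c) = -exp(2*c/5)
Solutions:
 u(c) = C1 + 5*exp(2*c/5)/2 + 8*cos(c/4)


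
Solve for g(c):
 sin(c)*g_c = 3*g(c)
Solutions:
 g(c) = C1*(cos(c) - 1)^(3/2)/(cos(c) + 1)^(3/2)


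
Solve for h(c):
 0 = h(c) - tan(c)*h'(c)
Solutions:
 h(c) = C1*sin(c)


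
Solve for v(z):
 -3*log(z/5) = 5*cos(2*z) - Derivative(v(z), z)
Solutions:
 v(z) = C1 + 3*z*log(z) - 3*z*log(5) - 3*z + 5*sin(2*z)/2


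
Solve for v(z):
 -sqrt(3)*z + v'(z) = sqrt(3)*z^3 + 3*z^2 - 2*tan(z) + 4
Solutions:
 v(z) = C1 + sqrt(3)*z^4/4 + z^3 + sqrt(3)*z^2/2 + 4*z + 2*log(cos(z))


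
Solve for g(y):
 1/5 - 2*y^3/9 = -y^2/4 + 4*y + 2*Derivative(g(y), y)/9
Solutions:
 g(y) = C1 - y^4/4 + 3*y^3/8 - 9*y^2 + 9*y/10


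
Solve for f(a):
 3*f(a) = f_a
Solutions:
 f(a) = C1*exp(3*a)


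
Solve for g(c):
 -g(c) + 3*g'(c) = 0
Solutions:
 g(c) = C1*exp(c/3)


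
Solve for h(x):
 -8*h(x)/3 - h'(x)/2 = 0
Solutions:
 h(x) = C1*exp(-16*x/3)


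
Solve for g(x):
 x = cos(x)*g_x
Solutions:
 g(x) = C1 + Integral(x/cos(x), x)


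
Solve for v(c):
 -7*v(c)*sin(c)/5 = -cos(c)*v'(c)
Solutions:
 v(c) = C1/cos(c)^(7/5)


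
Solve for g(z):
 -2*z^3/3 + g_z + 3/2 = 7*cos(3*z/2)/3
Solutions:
 g(z) = C1 + z^4/6 - 3*z/2 + 14*sin(3*z/2)/9


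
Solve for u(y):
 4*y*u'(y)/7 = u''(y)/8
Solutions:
 u(y) = C1 + C2*erfi(4*sqrt(7)*y/7)


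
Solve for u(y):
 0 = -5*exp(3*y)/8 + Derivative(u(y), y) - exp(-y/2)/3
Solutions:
 u(y) = C1 + 5*exp(3*y)/24 - 2*exp(-y/2)/3


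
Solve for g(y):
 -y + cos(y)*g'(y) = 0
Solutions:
 g(y) = C1 + Integral(y/cos(y), y)


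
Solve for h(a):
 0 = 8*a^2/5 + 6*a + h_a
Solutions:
 h(a) = C1 - 8*a^3/15 - 3*a^2


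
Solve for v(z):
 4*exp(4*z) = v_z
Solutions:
 v(z) = C1 + exp(4*z)


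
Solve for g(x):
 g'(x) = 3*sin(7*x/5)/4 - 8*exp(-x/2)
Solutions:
 g(x) = C1 - 15*cos(7*x/5)/28 + 16*exp(-x/2)


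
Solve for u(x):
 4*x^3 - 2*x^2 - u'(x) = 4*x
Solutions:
 u(x) = C1 + x^4 - 2*x^3/3 - 2*x^2


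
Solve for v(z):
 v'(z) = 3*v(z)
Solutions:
 v(z) = C1*exp(3*z)


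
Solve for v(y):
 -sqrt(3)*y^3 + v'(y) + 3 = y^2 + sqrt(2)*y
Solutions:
 v(y) = C1 + sqrt(3)*y^4/4 + y^3/3 + sqrt(2)*y^2/2 - 3*y


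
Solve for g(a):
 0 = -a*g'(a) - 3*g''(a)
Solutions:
 g(a) = C1 + C2*erf(sqrt(6)*a/6)


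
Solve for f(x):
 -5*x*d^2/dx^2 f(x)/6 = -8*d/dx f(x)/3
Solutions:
 f(x) = C1 + C2*x^(21/5)


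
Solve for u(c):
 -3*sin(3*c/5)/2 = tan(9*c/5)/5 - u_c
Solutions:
 u(c) = C1 - log(cos(9*c/5))/9 - 5*cos(3*c/5)/2


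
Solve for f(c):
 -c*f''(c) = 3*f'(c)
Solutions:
 f(c) = C1 + C2/c^2


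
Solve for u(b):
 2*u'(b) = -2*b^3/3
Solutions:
 u(b) = C1 - b^4/12


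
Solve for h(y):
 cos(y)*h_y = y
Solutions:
 h(y) = C1 + Integral(y/cos(y), y)


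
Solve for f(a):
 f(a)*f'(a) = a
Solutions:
 f(a) = -sqrt(C1 + a^2)
 f(a) = sqrt(C1 + a^2)


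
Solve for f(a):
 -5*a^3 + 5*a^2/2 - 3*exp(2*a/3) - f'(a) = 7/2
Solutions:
 f(a) = C1 - 5*a^4/4 + 5*a^3/6 - 7*a/2 - 9*exp(2*a/3)/2


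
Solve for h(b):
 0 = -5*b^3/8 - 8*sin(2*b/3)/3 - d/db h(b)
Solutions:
 h(b) = C1 - 5*b^4/32 + 4*cos(2*b/3)


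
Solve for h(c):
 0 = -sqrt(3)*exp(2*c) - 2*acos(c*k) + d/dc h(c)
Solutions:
 h(c) = C1 + 2*Piecewise((c*acos(c*k) - sqrt(-c^2*k^2 + 1)/k, Ne(k, 0)), (pi*c/2, True)) + sqrt(3)*exp(2*c)/2


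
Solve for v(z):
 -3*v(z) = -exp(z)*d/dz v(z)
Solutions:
 v(z) = C1*exp(-3*exp(-z))


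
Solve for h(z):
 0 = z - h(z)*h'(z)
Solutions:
 h(z) = -sqrt(C1 + z^2)
 h(z) = sqrt(C1 + z^2)


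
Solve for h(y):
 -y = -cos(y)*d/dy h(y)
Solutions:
 h(y) = C1 + Integral(y/cos(y), y)


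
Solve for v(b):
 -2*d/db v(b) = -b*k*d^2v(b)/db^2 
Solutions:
 v(b) = C1 + b^(((re(k) + 2)*re(k) + im(k)^2)/(re(k)^2 + im(k)^2))*(C2*sin(2*log(b)*Abs(im(k))/(re(k)^2 + im(k)^2)) + C3*cos(2*log(b)*im(k)/(re(k)^2 + im(k)^2)))


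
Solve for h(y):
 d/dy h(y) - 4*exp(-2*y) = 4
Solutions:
 h(y) = C1 + 4*y - 2*exp(-2*y)


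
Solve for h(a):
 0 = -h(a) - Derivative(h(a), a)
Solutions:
 h(a) = C1*exp(-a)


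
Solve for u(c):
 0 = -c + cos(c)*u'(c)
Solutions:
 u(c) = C1 + Integral(c/cos(c), c)


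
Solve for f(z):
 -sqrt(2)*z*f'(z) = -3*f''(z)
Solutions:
 f(z) = C1 + C2*erfi(2^(3/4)*sqrt(3)*z/6)


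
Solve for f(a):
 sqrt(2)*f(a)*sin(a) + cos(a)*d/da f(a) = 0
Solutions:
 f(a) = C1*cos(a)^(sqrt(2))


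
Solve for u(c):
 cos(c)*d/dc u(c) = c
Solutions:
 u(c) = C1 + Integral(c/cos(c), c)


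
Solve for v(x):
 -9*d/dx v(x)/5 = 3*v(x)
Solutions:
 v(x) = C1*exp(-5*x/3)


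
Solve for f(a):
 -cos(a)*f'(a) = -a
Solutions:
 f(a) = C1 + Integral(a/cos(a), a)


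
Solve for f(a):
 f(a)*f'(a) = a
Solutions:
 f(a) = -sqrt(C1 + a^2)
 f(a) = sqrt(C1 + a^2)


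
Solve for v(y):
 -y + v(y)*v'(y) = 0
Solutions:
 v(y) = -sqrt(C1 + y^2)
 v(y) = sqrt(C1 + y^2)


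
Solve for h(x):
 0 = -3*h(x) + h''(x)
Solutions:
 h(x) = C1*exp(-sqrt(3)*x) + C2*exp(sqrt(3)*x)


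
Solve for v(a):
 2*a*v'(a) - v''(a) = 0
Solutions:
 v(a) = C1 + C2*erfi(a)


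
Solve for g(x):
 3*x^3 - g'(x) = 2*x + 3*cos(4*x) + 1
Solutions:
 g(x) = C1 + 3*x^4/4 - x^2 - x - 3*sin(4*x)/4


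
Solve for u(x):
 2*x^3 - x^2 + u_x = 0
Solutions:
 u(x) = C1 - x^4/2 + x^3/3


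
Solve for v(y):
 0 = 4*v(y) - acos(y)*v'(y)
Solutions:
 v(y) = C1*exp(4*Integral(1/acos(y), y))


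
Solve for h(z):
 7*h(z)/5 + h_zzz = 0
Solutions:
 h(z) = C3*exp(-5^(2/3)*7^(1/3)*z/5) + (C1*sin(sqrt(3)*5^(2/3)*7^(1/3)*z/10) + C2*cos(sqrt(3)*5^(2/3)*7^(1/3)*z/10))*exp(5^(2/3)*7^(1/3)*z/10)


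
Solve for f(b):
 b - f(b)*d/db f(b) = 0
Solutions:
 f(b) = -sqrt(C1 + b^2)
 f(b) = sqrt(C1 + b^2)


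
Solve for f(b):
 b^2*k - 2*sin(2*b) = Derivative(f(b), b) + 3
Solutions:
 f(b) = C1 + b^3*k/3 - 3*b + cos(2*b)


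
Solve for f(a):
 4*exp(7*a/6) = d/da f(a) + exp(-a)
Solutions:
 f(a) = C1 + 24*exp(7*a/6)/7 + exp(-a)


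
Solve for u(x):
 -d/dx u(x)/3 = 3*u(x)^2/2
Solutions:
 u(x) = 2/(C1 + 9*x)


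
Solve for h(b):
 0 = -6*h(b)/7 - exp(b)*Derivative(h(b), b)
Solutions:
 h(b) = C1*exp(6*exp(-b)/7)


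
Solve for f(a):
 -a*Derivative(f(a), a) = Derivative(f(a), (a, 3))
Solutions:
 f(a) = C1 + Integral(C2*airyai(-a) + C3*airybi(-a), a)


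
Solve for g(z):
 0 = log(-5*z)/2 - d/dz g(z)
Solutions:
 g(z) = C1 + z*log(-z)/2 + z*(-1 + log(5))/2


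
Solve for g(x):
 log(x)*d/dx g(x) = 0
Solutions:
 g(x) = C1


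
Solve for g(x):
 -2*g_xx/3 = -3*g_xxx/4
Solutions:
 g(x) = C1 + C2*x + C3*exp(8*x/9)


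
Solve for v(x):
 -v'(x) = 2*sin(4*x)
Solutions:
 v(x) = C1 + cos(4*x)/2


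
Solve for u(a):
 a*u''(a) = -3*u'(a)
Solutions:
 u(a) = C1 + C2/a^2


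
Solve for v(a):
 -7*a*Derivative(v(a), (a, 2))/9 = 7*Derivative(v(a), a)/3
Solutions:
 v(a) = C1 + C2/a^2


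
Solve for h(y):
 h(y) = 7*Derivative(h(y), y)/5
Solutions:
 h(y) = C1*exp(5*y/7)


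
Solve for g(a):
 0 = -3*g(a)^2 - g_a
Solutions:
 g(a) = 1/(C1 + 3*a)


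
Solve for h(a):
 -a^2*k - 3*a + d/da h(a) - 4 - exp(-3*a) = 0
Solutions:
 h(a) = C1 + a^3*k/3 + 3*a^2/2 + 4*a - exp(-3*a)/3


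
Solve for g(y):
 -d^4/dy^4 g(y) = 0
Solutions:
 g(y) = C1 + C2*y + C3*y^2 + C4*y^3


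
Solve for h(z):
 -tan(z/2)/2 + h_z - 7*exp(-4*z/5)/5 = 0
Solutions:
 h(z) = C1 + log(tan(z/2)^2 + 1)/2 - 7*exp(-4*z/5)/4


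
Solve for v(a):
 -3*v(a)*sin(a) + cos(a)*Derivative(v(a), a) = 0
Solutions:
 v(a) = C1/cos(a)^3


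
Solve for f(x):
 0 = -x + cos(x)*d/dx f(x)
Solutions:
 f(x) = C1 + Integral(x/cos(x), x)


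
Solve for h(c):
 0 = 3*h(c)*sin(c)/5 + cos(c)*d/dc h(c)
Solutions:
 h(c) = C1*cos(c)^(3/5)


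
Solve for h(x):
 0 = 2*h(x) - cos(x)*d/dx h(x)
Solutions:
 h(x) = C1*(sin(x) + 1)/(sin(x) - 1)


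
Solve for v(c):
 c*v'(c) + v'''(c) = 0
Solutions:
 v(c) = C1 + Integral(C2*airyai(-c) + C3*airybi(-c), c)


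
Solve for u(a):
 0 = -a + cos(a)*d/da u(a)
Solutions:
 u(a) = C1 + Integral(a/cos(a), a)


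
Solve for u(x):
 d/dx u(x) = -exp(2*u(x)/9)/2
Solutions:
 u(x) = 9*log(-sqrt(-1/(C1 - x))) + 9*log(3)
 u(x) = 9*log(-1/(C1 - x))/2 + 9*log(3)


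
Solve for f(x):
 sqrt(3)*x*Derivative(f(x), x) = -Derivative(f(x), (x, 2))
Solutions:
 f(x) = C1 + C2*erf(sqrt(2)*3^(1/4)*x/2)


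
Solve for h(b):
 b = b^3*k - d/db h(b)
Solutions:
 h(b) = C1 + b^4*k/4 - b^2/2


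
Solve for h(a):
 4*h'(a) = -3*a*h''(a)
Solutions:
 h(a) = C1 + C2/a^(1/3)


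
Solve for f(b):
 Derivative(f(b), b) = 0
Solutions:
 f(b) = C1


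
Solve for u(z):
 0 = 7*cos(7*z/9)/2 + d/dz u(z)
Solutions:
 u(z) = C1 - 9*sin(7*z/9)/2


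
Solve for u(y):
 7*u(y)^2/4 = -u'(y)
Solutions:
 u(y) = 4/(C1 + 7*y)


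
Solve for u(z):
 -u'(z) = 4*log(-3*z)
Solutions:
 u(z) = C1 - 4*z*log(-z) + 4*z*(1 - log(3))


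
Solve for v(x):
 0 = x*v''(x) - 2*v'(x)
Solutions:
 v(x) = C1 + C2*x^3


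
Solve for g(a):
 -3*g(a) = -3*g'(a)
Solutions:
 g(a) = C1*exp(a)


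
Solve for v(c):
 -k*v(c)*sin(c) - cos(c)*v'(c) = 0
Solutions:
 v(c) = C1*exp(k*log(cos(c)))


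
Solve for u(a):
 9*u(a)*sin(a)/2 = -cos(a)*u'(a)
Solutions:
 u(a) = C1*cos(a)^(9/2)


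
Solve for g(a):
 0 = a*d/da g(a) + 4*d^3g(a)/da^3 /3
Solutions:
 g(a) = C1 + Integral(C2*airyai(-6^(1/3)*a/2) + C3*airybi(-6^(1/3)*a/2), a)


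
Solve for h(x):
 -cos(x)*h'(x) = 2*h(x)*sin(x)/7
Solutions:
 h(x) = C1*cos(x)^(2/7)


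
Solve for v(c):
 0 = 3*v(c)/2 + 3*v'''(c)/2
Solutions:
 v(c) = C3*exp(-c) + (C1*sin(sqrt(3)*c/2) + C2*cos(sqrt(3)*c/2))*exp(c/2)


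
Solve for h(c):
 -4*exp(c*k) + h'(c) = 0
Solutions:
 h(c) = C1 + 4*exp(c*k)/k


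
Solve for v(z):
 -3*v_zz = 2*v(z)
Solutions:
 v(z) = C1*sin(sqrt(6)*z/3) + C2*cos(sqrt(6)*z/3)


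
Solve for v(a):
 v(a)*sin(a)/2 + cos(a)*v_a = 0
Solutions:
 v(a) = C1*sqrt(cos(a))


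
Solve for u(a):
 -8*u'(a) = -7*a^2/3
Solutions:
 u(a) = C1 + 7*a^3/72


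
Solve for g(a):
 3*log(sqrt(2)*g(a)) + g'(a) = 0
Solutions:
 2*Integral(1/(2*log(_y) + log(2)), (_y, g(a)))/3 = C1 - a


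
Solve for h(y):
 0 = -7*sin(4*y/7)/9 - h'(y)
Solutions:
 h(y) = C1 + 49*cos(4*y/7)/36


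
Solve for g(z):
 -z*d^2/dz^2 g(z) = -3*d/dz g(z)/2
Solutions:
 g(z) = C1 + C2*z^(5/2)


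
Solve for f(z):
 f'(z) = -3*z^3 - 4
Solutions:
 f(z) = C1 - 3*z^4/4 - 4*z


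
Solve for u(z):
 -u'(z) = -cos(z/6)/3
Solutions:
 u(z) = C1 + 2*sin(z/6)


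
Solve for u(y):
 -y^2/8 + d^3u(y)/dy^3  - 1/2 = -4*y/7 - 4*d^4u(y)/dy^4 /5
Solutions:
 u(y) = C1 + C2*y + C3*y^2 + C4*exp(-5*y/4) + y^5/480 - 9*y^4/280 + 391*y^3/2100


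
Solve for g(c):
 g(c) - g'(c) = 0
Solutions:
 g(c) = C1*exp(c)


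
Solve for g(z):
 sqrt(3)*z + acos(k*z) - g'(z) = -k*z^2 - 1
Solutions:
 g(z) = C1 + k*z^3/3 + sqrt(3)*z^2/2 + z + Piecewise((z*acos(k*z) - sqrt(-k^2*z^2 + 1)/k, Ne(k, 0)), (pi*z/2, True))


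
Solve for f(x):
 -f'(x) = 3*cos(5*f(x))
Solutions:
 f(x) = -asin((C1 + exp(30*x))/(C1 - exp(30*x)))/5 + pi/5
 f(x) = asin((C1 + exp(30*x))/(C1 - exp(30*x)))/5


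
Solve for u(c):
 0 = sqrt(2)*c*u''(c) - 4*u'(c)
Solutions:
 u(c) = C1 + C2*c^(1 + 2*sqrt(2))


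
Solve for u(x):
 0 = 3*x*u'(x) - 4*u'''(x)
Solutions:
 u(x) = C1 + Integral(C2*airyai(6^(1/3)*x/2) + C3*airybi(6^(1/3)*x/2), x)


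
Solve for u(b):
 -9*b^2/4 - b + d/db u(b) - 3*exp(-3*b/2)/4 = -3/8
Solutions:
 u(b) = C1 + 3*b^3/4 + b^2/2 - 3*b/8 - exp(-3*b/2)/2


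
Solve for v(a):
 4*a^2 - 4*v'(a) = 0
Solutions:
 v(a) = C1 + a^3/3


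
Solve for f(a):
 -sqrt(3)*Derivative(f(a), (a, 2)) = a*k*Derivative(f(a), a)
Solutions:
 f(a) = Piecewise((-sqrt(2)*3^(1/4)*sqrt(pi)*C1*erf(sqrt(2)*3^(3/4)*a*sqrt(k)/6)/(2*sqrt(k)) - C2, (k > 0) | (k < 0)), (-C1*a - C2, True))


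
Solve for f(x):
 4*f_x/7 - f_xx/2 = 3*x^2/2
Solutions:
 f(x) = C1 + C2*exp(8*x/7) + 7*x^3/8 + 147*x^2/64 + 1029*x/256


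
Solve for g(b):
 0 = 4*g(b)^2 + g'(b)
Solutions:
 g(b) = 1/(C1 + 4*b)


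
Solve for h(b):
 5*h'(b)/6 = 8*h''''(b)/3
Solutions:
 h(b) = C1 + C4*exp(2^(2/3)*5^(1/3)*b/4) + (C2*sin(2^(2/3)*sqrt(3)*5^(1/3)*b/8) + C3*cos(2^(2/3)*sqrt(3)*5^(1/3)*b/8))*exp(-2^(2/3)*5^(1/3)*b/8)


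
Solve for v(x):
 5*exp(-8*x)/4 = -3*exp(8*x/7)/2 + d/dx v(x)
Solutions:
 v(x) = C1 + 21*exp(8*x/7)/16 - 5*exp(-8*x)/32


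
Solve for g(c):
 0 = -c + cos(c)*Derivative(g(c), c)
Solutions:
 g(c) = C1 + Integral(c/cos(c), c)


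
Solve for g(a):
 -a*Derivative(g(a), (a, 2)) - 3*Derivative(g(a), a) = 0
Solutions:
 g(a) = C1 + C2/a^2


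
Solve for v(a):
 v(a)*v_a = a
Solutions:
 v(a) = -sqrt(C1 + a^2)
 v(a) = sqrt(C1 + a^2)


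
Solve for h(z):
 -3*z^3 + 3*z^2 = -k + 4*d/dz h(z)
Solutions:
 h(z) = C1 + k*z/4 - 3*z^4/16 + z^3/4


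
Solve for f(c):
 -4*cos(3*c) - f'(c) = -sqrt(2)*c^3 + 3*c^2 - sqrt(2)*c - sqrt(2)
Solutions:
 f(c) = C1 + sqrt(2)*c^4/4 - c^3 + sqrt(2)*c^2/2 + sqrt(2)*c - 4*sin(3*c)/3


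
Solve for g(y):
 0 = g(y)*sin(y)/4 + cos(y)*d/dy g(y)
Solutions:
 g(y) = C1*cos(y)^(1/4)


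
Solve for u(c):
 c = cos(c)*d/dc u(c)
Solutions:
 u(c) = C1 + Integral(c/cos(c), c)


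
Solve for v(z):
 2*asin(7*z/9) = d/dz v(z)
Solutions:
 v(z) = C1 + 2*z*asin(7*z/9) + 2*sqrt(81 - 49*z^2)/7


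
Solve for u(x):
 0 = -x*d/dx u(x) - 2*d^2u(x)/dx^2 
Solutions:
 u(x) = C1 + C2*erf(x/2)


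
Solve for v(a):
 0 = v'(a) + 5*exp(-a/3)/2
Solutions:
 v(a) = C1 + 15*exp(-a/3)/2


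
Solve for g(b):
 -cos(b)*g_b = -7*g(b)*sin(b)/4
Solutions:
 g(b) = C1/cos(b)^(7/4)


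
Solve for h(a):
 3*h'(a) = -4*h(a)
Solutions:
 h(a) = C1*exp(-4*a/3)


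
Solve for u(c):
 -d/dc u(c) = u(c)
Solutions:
 u(c) = C1*exp(-c)


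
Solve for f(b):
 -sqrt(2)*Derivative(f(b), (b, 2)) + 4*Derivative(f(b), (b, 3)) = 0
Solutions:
 f(b) = C1 + C2*b + C3*exp(sqrt(2)*b/4)


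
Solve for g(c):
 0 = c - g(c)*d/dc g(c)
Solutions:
 g(c) = -sqrt(C1 + c^2)
 g(c) = sqrt(C1 + c^2)


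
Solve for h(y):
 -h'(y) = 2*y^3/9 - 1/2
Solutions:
 h(y) = C1 - y^4/18 + y/2


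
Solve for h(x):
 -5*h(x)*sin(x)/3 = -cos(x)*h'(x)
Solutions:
 h(x) = C1/cos(x)^(5/3)


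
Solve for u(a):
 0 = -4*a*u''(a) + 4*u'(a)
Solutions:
 u(a) = C1 + C2*a^2


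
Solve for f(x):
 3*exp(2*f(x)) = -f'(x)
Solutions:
 f(x) = log(-sqrt(-1/(C1 - 3*x))) - log(2)/2
 f(x) = log(-1/(C1 - 3*x))/2 - log(2)/2


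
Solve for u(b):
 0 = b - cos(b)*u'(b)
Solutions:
 u(b) = C1 + Integral(b/cos(b), b)


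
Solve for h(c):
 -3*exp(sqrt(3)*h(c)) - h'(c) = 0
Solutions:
 h(c) = sqrt(3)*(2*log(1/(C1 + 3*c)) - log(3))/6


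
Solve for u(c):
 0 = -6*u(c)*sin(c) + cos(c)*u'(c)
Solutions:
 u(c) = C1/cos(c)^6


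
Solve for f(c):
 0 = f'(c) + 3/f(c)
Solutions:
 f(c) = -sqrt(C1 - 6*c)
 f(c) = sqrt(C1 - 6*c)


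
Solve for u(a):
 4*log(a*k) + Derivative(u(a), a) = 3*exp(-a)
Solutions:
 u(a) = C1 - 4*a*log(a*k) + 4*a - 3*exp(-a)


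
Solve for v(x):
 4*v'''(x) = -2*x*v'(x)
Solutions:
 v(x) = C1 + Integral(C2*airyai(-2^(2/3)*x/2) + C3*airybi(-2^(2/3)*x/2), x)


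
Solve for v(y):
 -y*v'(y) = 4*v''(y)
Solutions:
 v(y) = C1 + C2*erf(sqrt(2)*y/4)


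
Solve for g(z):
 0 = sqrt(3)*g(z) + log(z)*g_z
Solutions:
 g(z) = C1*exp(-sqrt(3)*li(z))


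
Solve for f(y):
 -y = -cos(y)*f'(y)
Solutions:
 f(y) = C1 + Integral(y/cos(y), y)


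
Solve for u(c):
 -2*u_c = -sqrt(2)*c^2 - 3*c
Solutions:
 u(c) = C1 + sqrt(2)*c^3/6 + 3*c^2/4


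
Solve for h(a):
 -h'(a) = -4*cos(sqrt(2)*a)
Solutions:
 h(a) = C1 + 2*sqrt(2)*sin(sqrt(2)*a)


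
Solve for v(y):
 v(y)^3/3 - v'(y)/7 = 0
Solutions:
 v(y) = -sqrt(6)*sqrt(-1/(C1 + 7*y))/2
 v(y) = sqrt(6)*sqrt(-1/(C1 + 7*y))/2


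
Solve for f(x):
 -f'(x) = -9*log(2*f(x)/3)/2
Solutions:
 -2*Integral(1/(log(_y) - log(3) + log(2)), (_y, f(x)))/9 = C1 - x


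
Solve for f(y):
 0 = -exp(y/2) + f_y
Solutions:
 f(y) = C1 + 2*exp(y/2)


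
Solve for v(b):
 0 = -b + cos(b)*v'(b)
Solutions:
 v(b) = C1 + Integral(b/cos(b), b)


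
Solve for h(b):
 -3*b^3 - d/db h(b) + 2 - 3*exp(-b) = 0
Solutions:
 h(b) = C1 - 3*b^4/4 + 2*b + 3*exp(-b)


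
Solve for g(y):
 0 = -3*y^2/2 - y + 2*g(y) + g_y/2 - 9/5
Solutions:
 g(y) = C1*exp(-4*y) + 3*y^2/4 + y/8 + 139/160


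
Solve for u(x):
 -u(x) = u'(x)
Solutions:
 u(x) = C1*exp(-x)


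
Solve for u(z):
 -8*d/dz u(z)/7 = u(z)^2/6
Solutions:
 u(z) = 48/(C1 + 7*z)


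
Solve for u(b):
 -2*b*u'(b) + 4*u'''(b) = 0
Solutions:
 u(b) = C1 + Integral(C2*airyai(2^(2/3)*b/2) + C3*airybi(2^(2/3)*b/2), b)


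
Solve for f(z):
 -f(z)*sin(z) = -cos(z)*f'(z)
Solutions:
 f(z) = C1/cos(z)


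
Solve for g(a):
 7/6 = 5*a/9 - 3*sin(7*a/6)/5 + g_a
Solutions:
 g(a) = C1 - 5*a^2/18 + 7*a/6 - 18*cos(7*a/6)/35


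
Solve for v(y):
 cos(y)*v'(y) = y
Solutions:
 v(y) = C1 + Integral(y/cos(y), y)


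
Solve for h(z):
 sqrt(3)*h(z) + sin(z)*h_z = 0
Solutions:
 h(z) = C1*(cos(z) + 1)^(sqrt(3)/2)/(cos(z) - 1)^(sqrt(3)/2)


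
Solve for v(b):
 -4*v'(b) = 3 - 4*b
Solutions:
 v(b) = C1 + b^2/2 - 3*b/4


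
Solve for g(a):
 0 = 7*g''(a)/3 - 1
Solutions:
 g(a) = C1 + C2*a + 3*a^2/14


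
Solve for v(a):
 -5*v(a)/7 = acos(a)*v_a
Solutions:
 v(a) = C1*exp(-5*Integral(1/acos(a), a)/7)


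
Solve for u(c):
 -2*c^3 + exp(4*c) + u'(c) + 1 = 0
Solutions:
 u(c) = C1 + c^4/2 - c - exp(4*c)/4


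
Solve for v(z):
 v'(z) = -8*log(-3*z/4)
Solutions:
 v(z) = C1 - 8*z*log(-z) + 8*z*(-log(3) + 1 + 2*log(2))


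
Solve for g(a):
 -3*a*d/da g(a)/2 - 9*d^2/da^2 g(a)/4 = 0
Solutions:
 g(a) = C1 + C2*erf(sqrt(3)*a/3)


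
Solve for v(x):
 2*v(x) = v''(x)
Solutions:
 v(x) = C1*exp(-sqrt(2)*x) + C2*exp(sqrt(2)*x)


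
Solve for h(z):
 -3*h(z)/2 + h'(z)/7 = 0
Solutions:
 h(z) = C1*exp(21*z/2)


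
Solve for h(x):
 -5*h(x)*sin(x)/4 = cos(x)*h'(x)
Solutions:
 h(x) = C1*cos(x)^(5/4)


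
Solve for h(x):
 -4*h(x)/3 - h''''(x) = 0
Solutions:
 h(x) = (C1*sin(3^(3/4)*x/3) + C2*cos(3^(3/4)*x/3))*exp(-3^(3/4)*x/3) + (C3*sin(3^(3/4)*x/3) + C4*cos(3^(3/4)*x/3))*exp(3^(3/4)*x/3)


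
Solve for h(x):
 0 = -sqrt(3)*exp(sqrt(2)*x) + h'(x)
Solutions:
 h(x) = C1 + sqrt(6)*exp(sqrt(2)*x)/2


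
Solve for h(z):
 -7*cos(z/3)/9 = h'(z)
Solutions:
 h(z) = C1 - 7*sin(z/3)/3


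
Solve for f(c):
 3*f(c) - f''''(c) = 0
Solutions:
 f(c) = C1*exp(-3^(1/4)*c) + C2*exp(3^(1/4)*c) + C3*sin(3^(1/4)*c) + C4*cos(3^(1/4)*c)


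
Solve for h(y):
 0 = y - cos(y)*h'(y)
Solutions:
 h(y) = C1 + Integral(y/cos(y), y)


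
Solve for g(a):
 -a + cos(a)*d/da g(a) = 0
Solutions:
 g(a) = C1 + Integral(a/cos(a), a)
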